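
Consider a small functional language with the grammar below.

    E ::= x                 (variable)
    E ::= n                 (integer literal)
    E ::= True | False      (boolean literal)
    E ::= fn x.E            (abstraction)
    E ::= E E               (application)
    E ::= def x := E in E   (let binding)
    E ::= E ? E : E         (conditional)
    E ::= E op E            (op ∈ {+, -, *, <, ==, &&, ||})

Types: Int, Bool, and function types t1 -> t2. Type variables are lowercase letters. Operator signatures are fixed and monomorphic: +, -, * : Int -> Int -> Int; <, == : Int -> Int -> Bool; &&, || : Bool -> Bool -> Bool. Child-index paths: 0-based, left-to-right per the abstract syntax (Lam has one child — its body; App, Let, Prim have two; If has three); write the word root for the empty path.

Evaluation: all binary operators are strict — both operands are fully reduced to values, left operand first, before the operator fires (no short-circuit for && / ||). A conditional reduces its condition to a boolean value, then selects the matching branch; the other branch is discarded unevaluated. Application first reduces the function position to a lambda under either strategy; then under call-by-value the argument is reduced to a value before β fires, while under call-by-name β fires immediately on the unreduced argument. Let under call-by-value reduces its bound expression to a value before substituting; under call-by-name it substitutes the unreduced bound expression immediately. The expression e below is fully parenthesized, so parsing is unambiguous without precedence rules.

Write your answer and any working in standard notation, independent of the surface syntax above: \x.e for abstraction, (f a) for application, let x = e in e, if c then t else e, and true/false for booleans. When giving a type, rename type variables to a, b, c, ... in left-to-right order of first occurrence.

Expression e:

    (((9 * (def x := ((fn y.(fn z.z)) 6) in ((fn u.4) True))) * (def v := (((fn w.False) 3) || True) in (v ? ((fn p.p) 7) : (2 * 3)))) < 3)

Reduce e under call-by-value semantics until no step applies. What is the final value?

Answer: false

Trace:
step 0: (((9 * (let x = ((\y.(\z.z)) 6) in ((\u.4) true))) * (let v = (((\w.false) 3) || true) in (if v then ((\p.p) 7) else (2 * 3)))) < 3)
step 1: [beta@0.0.1.0] (((9 * (let x = (\z.z) in ((\u.4) true))) * (let v = (((\w.false) 3) || true) in (if v then ((\p.p) 7) else (2 * 3)))) < 3)
step 2: [let@0.0.1] (((9 * ((\u.4) true)) * (let v = (((\w.false) 3) || true) in (if v then ((\p.p) 7) else (2 * 3)))) < 3)
step 3: [beta@0.0.1] (((9 * 4) * (let v = (((\w.false) 3) || true) in (if v then ((\p.p) 7) else (2 * 3)))) < 3)
step 4: [delta@0.0] ((36 * (let v = (((\w.false) 3) || true) in (if v then ((\p.p) 7) else (2 * 3)))) < 3)
step 5: [beta@0.1.0.0] ((36 * (let v = (false || true) in (if v then ((\p.p) 7) else (2 * 3)))) < 3)
step 6: [delta@0.1.0] ((36 * (let v = true in (if v then ((\p.p) 7) else (2 * 3)))) < 3)
step 7: [let@0.1] ((36 * (if true then ((\p.p) 7) else (2 * 3))) < 3)
step 8: [if@0.1] ((36 * ((\p.p) 7)) < 3)
step 9: [beta@0.1] ((36 * 7) < 3)
step 10: [delta@0] (252 < 3)
step 11: [delta@root] false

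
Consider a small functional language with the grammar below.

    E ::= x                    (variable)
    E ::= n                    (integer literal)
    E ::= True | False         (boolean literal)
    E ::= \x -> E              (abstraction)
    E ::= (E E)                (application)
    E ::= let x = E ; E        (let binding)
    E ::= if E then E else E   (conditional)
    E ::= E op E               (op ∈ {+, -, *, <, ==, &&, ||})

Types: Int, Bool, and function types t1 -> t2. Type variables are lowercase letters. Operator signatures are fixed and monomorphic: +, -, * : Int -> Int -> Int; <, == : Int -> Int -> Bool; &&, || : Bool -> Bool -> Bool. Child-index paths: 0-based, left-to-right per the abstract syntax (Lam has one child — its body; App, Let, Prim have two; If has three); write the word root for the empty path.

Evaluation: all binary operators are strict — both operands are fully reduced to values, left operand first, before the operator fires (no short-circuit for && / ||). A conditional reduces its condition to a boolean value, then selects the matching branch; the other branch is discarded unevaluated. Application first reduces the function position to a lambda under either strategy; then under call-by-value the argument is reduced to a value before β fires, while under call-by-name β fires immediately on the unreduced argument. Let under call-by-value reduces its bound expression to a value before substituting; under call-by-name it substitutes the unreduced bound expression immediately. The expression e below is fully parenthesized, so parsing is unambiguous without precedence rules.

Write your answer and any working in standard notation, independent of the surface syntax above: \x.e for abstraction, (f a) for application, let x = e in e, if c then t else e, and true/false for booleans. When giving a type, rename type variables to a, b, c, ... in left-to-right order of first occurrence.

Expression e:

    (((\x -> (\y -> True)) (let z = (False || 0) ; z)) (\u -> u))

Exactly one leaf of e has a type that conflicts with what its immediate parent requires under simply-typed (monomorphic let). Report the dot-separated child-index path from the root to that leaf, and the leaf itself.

Answer: 0.1.0.1 : 0

Working:
\y._ : b -> Bool
\x._ : a -> b -> Bool
  unify Bool ~ Bool
  unify Int ~ Bool
  FAIL: mismatch Int ~ Bool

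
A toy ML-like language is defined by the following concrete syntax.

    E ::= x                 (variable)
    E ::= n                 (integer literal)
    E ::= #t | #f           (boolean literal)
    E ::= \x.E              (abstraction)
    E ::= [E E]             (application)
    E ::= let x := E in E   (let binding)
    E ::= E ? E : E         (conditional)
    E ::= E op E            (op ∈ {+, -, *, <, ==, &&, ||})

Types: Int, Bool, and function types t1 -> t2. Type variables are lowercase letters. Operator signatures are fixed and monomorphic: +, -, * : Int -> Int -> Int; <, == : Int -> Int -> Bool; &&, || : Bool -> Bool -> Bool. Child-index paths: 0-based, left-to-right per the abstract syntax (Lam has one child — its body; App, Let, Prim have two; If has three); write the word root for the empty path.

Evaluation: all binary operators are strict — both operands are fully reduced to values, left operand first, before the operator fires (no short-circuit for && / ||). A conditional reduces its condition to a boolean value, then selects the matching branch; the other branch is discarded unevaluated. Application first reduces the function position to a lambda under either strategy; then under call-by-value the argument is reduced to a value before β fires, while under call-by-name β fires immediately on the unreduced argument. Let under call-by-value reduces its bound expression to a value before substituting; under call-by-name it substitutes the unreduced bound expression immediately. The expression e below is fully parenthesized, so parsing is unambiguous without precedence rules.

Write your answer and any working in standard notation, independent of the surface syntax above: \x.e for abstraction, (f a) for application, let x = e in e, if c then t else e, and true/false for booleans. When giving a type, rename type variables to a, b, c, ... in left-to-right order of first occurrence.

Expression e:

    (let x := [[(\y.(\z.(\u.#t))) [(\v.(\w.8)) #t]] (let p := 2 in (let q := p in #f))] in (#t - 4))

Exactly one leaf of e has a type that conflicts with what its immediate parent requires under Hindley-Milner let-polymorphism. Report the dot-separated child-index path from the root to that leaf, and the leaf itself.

Working:
\u._ : c -> Bool
\z._ : b -> c -> Bool
\y._ : a -> b -> c -> Bool
\w._ : e -> Int
\v._ : d -> e -> Int
  unify d -> e -> Int ~ Bool -> f
  unify d ~ Bool
  unify e -> Int ~ f
_ _ : e -> Int
  unify a -> b -> c -> Bool ~ (e -> Int) -> g
  unify a ~ e -> Int
  unify b -> c -> Bool ~ g
_ _ : b -> c -> Bool
let p : Int
p : Int
let q : Int
  unify b -> c -> Bool ~ Bool -> h
  unify b ~ Bool
  unify c -> Bool ~ h
_ _ : c -> Bool
let x : forall. c -> Bool
  unify Bool ~ Int
  FAIL: mismatch Bool ~ Int

Answer: 1.0 : true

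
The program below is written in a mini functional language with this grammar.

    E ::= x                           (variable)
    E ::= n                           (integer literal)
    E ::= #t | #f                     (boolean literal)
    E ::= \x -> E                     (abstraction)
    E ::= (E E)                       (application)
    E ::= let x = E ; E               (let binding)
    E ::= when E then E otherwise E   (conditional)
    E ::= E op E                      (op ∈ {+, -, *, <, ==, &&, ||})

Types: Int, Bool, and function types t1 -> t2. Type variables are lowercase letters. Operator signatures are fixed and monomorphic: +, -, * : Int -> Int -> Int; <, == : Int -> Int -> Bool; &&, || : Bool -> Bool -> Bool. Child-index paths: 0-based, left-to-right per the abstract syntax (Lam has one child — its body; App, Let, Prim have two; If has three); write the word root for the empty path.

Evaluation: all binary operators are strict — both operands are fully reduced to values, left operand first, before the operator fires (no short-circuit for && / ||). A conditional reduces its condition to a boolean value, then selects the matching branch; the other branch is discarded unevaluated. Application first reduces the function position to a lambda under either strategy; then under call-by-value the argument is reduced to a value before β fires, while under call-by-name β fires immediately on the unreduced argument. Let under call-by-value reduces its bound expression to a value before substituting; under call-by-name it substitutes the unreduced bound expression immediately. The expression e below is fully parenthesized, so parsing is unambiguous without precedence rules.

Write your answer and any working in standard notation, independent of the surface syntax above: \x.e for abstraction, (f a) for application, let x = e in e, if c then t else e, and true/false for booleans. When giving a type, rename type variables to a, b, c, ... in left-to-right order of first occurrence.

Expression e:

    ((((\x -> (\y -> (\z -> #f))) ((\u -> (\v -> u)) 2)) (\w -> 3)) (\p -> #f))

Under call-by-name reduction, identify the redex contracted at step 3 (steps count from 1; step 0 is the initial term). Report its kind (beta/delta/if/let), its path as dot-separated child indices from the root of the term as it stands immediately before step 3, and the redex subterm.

Answer: beta at root : ((\z.false) (\p.false))

Derivation:
step 0: ((((\x.(\y.(\z.false))) ((\u.(\v.u)) 2)) (\w.3)) (\p.false))
step 1: [beta@0.0] (((\y.(\z.false)) (\w.3)) (\p.false))
step 2: [beta@0] ((\z.false) (\p.false))
step 3: [beta@root] false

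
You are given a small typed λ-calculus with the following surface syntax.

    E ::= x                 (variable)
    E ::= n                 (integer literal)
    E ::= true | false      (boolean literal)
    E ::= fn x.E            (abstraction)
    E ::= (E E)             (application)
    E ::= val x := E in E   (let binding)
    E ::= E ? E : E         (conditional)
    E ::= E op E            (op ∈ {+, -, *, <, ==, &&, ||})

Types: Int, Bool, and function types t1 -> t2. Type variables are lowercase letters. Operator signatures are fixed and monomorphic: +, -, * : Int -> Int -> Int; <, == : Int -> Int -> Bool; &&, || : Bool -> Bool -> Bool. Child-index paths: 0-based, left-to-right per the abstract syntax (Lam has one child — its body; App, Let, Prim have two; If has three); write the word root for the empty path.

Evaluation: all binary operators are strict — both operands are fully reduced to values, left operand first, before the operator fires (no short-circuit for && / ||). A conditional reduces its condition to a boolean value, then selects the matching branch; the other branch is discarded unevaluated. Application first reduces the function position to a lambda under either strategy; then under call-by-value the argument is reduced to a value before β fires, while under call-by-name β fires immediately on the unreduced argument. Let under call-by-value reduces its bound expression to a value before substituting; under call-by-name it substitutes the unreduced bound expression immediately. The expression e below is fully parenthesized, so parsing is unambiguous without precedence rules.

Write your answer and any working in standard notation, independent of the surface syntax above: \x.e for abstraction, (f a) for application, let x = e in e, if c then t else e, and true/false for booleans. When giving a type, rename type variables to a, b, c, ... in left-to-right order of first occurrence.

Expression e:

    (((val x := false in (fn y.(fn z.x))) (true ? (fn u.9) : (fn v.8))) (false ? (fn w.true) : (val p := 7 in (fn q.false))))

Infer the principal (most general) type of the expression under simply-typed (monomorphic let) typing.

Answer: Bool

Derivation:
let x : Bool
x : Bool
\z._ : b -> Bool
\y._ : a -> b -> Bool
  unify Bool ~ Bool
\u._ : c -> Int
\v._ : d -> Int
  unify c -> Int ~ d -> Int
  unify c ~ d
  unify Int ~ Int
  unify a -> b -> Bool ~ (d -> Int) -> e
  unify a ~ d -> Int
  unify b -> Bool ~ e
_ _ : b -> Bool
  unify Bool ~ Bool
\w._ : f -> Bool
let p : Int
\q._ : g -> Bool
  unify f -> Bool ~ g -> Bool
  unify f ~ g
  unify Bool ~ Bool
  unify b -> Bool ~ (g -> Bool) -> h
  unify b ~ g -> Bool
  unify Bool ~ h
_ _ : Bool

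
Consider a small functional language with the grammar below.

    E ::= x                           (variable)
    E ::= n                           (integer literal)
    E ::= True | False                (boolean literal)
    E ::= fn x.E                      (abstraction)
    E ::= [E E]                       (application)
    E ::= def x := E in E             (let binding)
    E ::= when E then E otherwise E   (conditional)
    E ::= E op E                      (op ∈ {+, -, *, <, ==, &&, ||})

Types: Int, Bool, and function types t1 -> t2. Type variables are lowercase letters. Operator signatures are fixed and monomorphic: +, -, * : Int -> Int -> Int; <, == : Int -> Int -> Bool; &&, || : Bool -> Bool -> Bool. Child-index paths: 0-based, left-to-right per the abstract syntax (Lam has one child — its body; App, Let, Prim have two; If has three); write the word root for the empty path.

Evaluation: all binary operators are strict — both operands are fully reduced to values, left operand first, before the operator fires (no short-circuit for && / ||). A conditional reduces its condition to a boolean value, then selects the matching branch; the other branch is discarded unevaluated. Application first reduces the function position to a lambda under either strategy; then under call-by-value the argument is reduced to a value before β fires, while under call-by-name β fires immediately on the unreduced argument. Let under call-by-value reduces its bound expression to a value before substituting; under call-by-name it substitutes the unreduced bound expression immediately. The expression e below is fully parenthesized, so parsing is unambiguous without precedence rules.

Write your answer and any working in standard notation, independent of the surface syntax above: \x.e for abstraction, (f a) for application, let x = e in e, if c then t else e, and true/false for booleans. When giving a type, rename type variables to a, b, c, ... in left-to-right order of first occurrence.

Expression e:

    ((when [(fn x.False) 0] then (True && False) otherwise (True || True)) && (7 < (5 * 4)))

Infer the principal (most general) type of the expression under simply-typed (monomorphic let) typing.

Answer: Bool

Working:
\x._ : a -> Bool
  unify a -> Bool ~ Int -> b
  unify a ~ Int
  unify Bool ~ b
_ _ : Bool
  unify Bool ~ Bool
  unify Bool ~ Bool
  unify Bool ~ Bool
  unify Bool ~ Bool
  unify Bool ~ Bool
  unify Bool ~ Bool
  unify Bool ~ Bool
  unify Int ~ Int
  unify Int ~ Int
  unify Int ~ Int
  unify Int ~ Int
  unify Bool ~ Bool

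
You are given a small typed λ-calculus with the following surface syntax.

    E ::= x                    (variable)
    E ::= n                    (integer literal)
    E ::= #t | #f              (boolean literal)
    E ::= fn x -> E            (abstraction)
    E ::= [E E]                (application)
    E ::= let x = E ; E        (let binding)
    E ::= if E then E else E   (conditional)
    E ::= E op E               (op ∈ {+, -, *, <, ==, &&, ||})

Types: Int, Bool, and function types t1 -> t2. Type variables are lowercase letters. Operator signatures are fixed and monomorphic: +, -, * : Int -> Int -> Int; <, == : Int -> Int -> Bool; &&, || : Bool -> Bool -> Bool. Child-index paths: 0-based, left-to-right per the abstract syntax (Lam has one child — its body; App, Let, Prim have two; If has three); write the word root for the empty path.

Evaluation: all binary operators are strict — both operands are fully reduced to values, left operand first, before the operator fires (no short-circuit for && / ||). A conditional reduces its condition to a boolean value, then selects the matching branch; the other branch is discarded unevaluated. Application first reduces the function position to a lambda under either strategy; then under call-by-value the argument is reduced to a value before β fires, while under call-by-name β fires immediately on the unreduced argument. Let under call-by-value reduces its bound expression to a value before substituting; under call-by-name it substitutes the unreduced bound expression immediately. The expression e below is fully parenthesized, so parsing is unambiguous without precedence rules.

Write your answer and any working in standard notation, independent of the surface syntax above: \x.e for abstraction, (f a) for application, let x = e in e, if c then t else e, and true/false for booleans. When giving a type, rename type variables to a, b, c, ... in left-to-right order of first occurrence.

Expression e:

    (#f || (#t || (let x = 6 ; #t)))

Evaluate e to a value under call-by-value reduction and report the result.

Working:
step 0: (false || (true || (let x = 6 in true)))
step 1: [let@1.1] (false || (true || true))
step 2: [delta@1] (false || true)
step 3: [delta@root] true

Answer: true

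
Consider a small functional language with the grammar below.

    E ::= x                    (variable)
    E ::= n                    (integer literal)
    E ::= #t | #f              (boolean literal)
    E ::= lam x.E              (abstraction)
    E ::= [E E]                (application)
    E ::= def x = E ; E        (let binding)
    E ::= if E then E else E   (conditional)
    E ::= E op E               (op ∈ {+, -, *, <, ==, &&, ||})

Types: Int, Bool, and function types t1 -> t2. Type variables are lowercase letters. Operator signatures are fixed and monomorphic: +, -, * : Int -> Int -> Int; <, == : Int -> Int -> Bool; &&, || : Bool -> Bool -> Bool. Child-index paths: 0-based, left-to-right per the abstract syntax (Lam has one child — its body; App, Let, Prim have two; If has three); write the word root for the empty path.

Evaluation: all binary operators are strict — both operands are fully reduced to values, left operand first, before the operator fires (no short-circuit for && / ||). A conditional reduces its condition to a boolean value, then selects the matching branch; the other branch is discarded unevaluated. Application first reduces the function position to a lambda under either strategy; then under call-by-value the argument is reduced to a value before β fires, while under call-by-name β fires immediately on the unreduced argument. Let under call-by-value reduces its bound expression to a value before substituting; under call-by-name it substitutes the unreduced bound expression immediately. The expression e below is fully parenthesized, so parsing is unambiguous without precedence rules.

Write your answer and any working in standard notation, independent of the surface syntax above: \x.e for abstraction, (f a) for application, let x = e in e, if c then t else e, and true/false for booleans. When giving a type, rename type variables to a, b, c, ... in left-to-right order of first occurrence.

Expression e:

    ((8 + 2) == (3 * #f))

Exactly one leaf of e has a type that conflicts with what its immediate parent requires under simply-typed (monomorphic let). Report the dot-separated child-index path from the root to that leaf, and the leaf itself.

Answer: 1.1 : false

Derivation:
  unify Int ~ Int
  unify Int ~ Int
  unify Int ~ Int
  unify Int ~ Int
  unify Bool ~ Int
  FAIL: mismatch Bool ~ Int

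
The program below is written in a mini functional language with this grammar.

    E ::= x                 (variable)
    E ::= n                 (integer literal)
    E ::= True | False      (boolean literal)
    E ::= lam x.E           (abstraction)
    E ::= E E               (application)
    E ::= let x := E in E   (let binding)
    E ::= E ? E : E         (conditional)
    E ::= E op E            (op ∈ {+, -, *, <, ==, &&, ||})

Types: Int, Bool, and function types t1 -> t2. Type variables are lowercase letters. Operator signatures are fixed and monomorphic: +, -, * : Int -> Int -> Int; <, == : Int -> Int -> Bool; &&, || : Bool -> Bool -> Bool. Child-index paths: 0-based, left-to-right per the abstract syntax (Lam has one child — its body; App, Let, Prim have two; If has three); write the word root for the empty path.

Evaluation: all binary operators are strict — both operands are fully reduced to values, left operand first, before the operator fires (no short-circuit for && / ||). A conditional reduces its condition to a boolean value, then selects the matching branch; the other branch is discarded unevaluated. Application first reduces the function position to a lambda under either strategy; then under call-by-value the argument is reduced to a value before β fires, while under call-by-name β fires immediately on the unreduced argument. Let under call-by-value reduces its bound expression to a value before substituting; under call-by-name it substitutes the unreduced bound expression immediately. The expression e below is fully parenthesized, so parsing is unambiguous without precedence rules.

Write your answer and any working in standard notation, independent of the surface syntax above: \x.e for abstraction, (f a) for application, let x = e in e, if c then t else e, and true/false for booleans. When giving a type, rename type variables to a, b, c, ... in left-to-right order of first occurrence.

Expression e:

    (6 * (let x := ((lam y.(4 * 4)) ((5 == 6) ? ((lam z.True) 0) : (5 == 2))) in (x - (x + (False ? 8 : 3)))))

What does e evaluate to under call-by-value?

Working:
step 0: (6 * (let x = ((\y.(4 * 4)) (if (5 == 6) then ((\z.true) 0) else (5 == 2))) in (x - (x + (if false then 8 else 3)))))
step 1: [delta@1.0.1.0] (6 * (let x = ((\y.(4 * 4)) (if false then ((\z.true) 0) else (5 == 2))) in (x - (x + (if false then 8 else 3)))))
step 2: [if@1.0.1] (6 * (let x = ((\y.(4 * 4)) (5 == 2)) in (x - (x + (if false then 8 else 3)))))
step 3: [delta@1.0.1] (6 * (let x = ((\y.(4 * 4)) false) in (x - (x + (if false then 8 else 3)))))
step 4: [beta@1.0] (6 * (let x = (4 * 4) in (x - (x + (if false then 8 else 3)))))
step 5: [delta@1.0] (6 * (let x = 16 in (x - (x + (if false then 8 else 3)))))
step 6: [let@1] (6 * (16 - (16 + (if false then 8 else 3))))
step 7: [if@1.1.1] (6 * (16 - (16 + 3)))
step 8: [delta@1.1] (6 * (16 - 19))
step 9: [delta@1] (6 * -3)
step 10: [delta@root] -18

Answer: -18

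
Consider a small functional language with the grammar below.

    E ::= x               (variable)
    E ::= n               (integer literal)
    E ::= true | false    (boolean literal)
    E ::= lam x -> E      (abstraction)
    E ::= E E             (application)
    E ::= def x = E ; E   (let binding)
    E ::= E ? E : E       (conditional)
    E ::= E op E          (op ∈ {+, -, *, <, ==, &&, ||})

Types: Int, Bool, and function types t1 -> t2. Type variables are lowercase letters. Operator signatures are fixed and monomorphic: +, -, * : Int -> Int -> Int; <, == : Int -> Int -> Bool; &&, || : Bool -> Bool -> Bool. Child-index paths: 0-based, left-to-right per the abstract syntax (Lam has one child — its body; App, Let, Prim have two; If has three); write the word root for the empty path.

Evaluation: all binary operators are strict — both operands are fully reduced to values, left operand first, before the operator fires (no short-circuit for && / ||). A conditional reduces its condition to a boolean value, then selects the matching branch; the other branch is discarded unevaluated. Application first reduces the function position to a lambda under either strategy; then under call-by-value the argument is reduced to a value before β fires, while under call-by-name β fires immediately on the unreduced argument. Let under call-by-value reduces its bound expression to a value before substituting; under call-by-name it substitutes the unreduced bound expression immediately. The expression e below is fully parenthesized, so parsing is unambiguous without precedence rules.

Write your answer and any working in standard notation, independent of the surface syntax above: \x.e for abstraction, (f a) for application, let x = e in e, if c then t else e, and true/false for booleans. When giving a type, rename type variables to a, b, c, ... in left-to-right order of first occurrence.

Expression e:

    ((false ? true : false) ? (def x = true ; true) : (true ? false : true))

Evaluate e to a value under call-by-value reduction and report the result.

Answer: false

Trace:
step 0: (if (if false then true else false) then (let x = true in true) else (if true then false else true))
step 1: [if@0] (if false then (let x = true in true) else (if true then false else true))
step 2: [if@root] (if true then false else true)
step 3: [if@root] false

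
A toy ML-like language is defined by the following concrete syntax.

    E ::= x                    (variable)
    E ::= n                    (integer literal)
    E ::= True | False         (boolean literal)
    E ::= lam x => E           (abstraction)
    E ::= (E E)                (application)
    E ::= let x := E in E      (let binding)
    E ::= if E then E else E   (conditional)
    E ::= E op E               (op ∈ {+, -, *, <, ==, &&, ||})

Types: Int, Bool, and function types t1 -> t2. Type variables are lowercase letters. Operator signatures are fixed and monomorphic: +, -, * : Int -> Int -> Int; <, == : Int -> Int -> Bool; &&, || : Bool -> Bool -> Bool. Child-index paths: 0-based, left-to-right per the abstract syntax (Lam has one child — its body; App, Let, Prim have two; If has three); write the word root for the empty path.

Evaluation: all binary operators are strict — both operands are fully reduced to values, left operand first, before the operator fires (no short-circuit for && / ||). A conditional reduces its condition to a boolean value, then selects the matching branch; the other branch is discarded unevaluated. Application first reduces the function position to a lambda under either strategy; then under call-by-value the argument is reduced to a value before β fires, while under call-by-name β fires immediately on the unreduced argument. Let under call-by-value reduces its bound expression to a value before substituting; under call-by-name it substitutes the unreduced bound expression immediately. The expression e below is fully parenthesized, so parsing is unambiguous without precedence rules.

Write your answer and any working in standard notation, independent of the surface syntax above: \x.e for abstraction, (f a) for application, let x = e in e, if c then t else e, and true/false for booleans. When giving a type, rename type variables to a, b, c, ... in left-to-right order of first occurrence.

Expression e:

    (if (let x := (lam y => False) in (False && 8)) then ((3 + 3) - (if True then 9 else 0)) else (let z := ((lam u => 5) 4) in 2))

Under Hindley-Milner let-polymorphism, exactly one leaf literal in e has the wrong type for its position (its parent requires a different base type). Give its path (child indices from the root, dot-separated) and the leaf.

Answer: 0.1.1 : 8

Derivation:
\y._ : a -> Bool
let x : forall. a -> Bool
  unify Bool ~ Bool
  unify Int ~ Bool
  FAIL: mismatch Int ~ Bool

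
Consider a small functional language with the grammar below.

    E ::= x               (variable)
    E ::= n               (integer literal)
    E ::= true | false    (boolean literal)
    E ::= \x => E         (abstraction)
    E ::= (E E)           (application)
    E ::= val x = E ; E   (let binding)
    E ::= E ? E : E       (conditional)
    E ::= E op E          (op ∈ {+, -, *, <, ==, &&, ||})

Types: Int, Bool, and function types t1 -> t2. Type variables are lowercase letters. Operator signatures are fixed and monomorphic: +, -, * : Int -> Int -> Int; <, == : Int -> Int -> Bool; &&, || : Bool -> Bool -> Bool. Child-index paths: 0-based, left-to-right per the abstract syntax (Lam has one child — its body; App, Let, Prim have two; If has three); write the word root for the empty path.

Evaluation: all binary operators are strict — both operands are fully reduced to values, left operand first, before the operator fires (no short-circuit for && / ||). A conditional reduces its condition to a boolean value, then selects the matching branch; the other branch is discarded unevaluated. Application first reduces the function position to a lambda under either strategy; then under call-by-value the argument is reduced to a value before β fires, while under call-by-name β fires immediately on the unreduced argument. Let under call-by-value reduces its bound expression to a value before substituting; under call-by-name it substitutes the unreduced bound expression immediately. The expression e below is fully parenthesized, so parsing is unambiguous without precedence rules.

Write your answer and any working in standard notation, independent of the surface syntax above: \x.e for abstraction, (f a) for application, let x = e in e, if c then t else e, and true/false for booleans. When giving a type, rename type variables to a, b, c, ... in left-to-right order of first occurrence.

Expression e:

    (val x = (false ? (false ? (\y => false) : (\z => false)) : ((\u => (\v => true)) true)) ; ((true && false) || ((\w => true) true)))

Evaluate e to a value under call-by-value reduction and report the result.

Answer: true

Derivation:
step 0: (let x = (if false then (if false then (\y.false) else (\z.false)) else ((\u.(\v.true)) true)) in ((true && false) || ((\w.true) true)))
step 1: [if@0] (let x = ((\u.(\v.true)) true) in ((true && false) || ((\w.true) true)))
step 2: [beta@0] (let x = (\v.true) in ((true && false) || ((\w.true) true)))
step 3: [let@root] ((true && false) || ((\w.true) true))
step 4: [delta@0] (false || ((\w.true) true))
step 5: [beta@1] (false || true)
step 6: [delta@root] true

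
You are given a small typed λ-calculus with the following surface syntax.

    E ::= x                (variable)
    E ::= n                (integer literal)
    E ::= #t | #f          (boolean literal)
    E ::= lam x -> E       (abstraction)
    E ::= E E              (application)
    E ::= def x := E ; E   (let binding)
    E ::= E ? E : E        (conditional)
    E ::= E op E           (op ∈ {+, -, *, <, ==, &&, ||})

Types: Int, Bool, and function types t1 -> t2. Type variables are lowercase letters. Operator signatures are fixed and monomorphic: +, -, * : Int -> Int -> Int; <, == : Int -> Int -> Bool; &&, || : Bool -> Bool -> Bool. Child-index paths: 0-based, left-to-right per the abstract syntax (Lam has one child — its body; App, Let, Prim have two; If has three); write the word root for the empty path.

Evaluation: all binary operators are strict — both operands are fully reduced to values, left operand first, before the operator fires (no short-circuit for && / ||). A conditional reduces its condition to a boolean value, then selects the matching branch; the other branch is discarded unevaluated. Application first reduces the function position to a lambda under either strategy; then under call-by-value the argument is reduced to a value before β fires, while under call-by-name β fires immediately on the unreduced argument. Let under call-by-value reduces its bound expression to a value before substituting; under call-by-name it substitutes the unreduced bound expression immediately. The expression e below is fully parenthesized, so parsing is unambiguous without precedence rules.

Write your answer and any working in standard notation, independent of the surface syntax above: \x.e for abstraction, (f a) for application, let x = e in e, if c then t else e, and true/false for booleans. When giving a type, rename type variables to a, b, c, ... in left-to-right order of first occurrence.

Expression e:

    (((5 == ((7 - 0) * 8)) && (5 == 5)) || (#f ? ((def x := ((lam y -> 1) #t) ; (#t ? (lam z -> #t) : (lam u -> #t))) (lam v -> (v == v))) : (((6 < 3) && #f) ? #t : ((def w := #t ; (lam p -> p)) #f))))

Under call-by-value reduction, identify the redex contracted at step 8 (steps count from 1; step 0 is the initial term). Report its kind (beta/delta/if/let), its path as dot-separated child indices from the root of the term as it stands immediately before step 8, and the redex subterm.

Trace:
step 0: (((5 == ((7 - 0) * 8)) && (5 == 5)) || (if false then ((let x = ((\y.1) true) in (if true then (\z.true) else (\u.true))) (\v.(v == v))) else (if ((6 < 3) && false) then true else ((let w = true in (\p.p)) false))))
step 1: [delta@0.0.1.0] (((5 == (7 * 8)) && (5 == 5)) || (if false then ((let x = ((\y.1) true) in (if true then (\z.true) else (\u.true))) (\v.(v == v))) else (if ((6 < 3) && false) then true else ((let w = true in (\p.p)) false))))
step 2: [delta@0.0.1] (((5 == 56) && (5 == 5)) || (if false then ((let x = ((\y.1) true) in (if true then (\z.true) else (\u.true))) (\v.(v == v))) else (if ((6 < 3) && false) then true else ((let w = true in (\p.p)) false))))
step 3: [delta@0.0] ((false && (5 == 5)) || (if false then ((let x = ((\y.1) true) in (if true then (\z.true) else (\u.true))) (\v.(v == v))) else (if ((6 < 3) && false) then true else ((let w = true in (\p.p)) false))))
step 4: [delta@0.1] ((false && true) || (if false then ((let x = ((\y.1) true) in (if true then (\z.true) else (\u.true))) (\v.(v == v))) else (if ((6 < 3) && false) then true else ((let w = true in (\p.p)) false))))
step 5: [delta@0] (false || (if false then ((let x = ((\y.1) true) in (if true then (\z.true) else (\u.true))) (\v.(v == v))) else (if ((6 < 3) && false) then true else ((let w = true in (\p.p)) false))))
step 6: [if@1] (false || (if ((6 < 3) && false) then true else ((let w = true in (\p.p)) false)))
step 7: [delta@1.0.0] (false || (if (false && false) then true else ((let w = true in (\p.p)) false)))
step 8: [delta@1.0] (false || (if false then true else ((let w = true in (\p.p)) false)))

Answer: delta at 1.0 : (false && false)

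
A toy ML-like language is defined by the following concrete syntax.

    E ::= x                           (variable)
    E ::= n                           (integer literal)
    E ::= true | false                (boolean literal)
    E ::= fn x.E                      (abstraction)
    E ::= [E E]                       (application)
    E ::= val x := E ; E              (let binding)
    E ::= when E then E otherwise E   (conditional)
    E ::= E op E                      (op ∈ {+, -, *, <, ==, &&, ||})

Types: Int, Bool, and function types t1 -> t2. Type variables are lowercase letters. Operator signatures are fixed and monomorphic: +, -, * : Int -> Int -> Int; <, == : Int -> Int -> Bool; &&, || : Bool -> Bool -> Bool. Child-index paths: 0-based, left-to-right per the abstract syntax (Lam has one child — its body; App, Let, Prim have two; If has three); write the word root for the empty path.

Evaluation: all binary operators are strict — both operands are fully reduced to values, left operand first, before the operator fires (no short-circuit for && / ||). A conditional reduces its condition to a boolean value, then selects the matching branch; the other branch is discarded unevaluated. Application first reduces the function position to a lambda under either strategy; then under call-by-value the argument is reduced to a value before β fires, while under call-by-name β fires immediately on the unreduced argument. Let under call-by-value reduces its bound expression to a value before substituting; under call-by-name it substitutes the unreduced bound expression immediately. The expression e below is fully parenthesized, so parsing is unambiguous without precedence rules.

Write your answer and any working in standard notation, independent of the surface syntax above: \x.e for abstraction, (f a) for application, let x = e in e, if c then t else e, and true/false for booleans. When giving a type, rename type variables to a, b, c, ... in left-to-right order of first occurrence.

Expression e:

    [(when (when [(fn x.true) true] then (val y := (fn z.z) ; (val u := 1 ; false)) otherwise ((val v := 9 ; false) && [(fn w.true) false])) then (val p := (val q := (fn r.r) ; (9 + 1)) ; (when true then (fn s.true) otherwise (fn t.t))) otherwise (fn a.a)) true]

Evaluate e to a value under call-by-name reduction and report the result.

Answer: true

Derivation:
step 0: ((if (if ((\x.true) true) then (let y = (\z.z) in (let u = 1 in false)) else ((let v = 9 in false) && ((\w.true) false))) then (let p = (let q = (\r.r) in (9 + 1)) in (if true then (\s.true) else (\t.t))) else (\a.a)) true)
step 1: [beta@0.0.0] ((if (if true then (let y = (\z.z) in (let u = 1 in false)) else ((let v = 9 in false) && ((\w.true) false))) then (let p = (let q = (\r.r) in (9 + 1)) in (if true then (\s.true) else (\t.t))) else (\a.a)) true)
step 2: [if@0.0] ((if (let y = (\z.z) in (let u = 1 in false)) then (let p = (let q = (\r.r) in (9 + 1)) in (if true then (\s.true) else (\t.t))) else (\a.a)) true)
step 3: [let@0.0] ((if (let u = 1 in false) then (let p = (let q = (\r.r) in (9 + 1)) in (if true then (\s.true) else (\t.t))) else (\a.a)) true)
step 4: [let@0.0] ((if false then (let p = (let q = (\r.r) in (9 + 1)) in (if true then (\s.true) else (\t.t))) else (\a.a)) true)
step 5: [if@0] ((\a.a) true)
step 6: [beta@root] true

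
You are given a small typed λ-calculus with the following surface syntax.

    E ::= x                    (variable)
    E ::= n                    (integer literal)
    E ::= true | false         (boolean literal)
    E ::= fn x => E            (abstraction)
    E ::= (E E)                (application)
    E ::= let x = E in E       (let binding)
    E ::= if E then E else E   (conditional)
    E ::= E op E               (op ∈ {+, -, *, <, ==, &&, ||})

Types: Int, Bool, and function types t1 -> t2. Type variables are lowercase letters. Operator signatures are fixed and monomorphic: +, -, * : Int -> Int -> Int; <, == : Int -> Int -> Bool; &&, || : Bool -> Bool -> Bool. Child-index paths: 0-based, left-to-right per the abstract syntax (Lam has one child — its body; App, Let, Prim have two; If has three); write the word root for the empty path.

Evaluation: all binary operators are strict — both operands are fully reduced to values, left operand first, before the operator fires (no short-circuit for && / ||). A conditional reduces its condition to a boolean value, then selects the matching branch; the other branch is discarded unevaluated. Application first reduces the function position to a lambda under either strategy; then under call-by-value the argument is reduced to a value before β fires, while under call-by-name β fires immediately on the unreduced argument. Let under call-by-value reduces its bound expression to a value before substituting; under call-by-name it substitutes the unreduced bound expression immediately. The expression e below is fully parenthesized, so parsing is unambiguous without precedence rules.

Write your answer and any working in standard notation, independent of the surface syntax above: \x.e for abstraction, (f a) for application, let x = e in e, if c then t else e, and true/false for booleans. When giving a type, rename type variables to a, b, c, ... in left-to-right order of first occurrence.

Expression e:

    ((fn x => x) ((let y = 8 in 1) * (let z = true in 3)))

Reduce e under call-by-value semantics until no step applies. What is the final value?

Trace:
step 0: ((\x.x) ((let y = 8 in 1) * (let z = true in 3)))
step 1: [let@1.0] ((\x.x) (1 * (let z = true in 3)))
step 2: [let@1.1] ((\x.x) (1 * 3))
step 3: [delta@1] ((\x.x) 3)
step 4: [beta@root] 3

Answer: 3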